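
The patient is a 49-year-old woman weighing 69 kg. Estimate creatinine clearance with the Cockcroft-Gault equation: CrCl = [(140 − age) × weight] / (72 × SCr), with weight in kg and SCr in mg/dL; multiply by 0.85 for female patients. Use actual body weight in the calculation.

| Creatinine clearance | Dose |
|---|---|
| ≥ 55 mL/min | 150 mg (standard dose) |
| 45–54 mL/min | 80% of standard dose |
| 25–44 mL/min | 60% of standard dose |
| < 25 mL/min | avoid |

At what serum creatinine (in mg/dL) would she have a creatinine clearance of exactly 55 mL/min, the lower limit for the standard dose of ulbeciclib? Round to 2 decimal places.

1.35 mg/dL

Standard dose requires CrCl ≥ 55 mL/min.
Set (140 − 49) × 69 × 0.85 / (72 × SCr) = 55
SCr = (140 − 49) × 69 × 0.85 / (72 × 55) = 1.348 mg/dL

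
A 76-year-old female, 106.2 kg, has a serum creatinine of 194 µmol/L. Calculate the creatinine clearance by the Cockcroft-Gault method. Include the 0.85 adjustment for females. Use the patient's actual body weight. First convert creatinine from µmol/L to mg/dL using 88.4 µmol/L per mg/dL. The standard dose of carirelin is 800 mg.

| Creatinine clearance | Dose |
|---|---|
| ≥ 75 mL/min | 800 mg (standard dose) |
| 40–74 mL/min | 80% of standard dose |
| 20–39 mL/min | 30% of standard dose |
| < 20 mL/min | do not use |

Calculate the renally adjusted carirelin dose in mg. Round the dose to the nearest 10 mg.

SCr = 194 / 88.4 = 2.195 mg/dL
CrCl = (140 − 76) × 106.2 / (72 × 2.195) × 0.85 = 6796.8 / 158.04 × 0.85 ≈ 36.6 mL/min
CrCl ≈ 37 mL/min → bracket 20–39 mL/min.
30% of 800 mg = 240 mg

240 mg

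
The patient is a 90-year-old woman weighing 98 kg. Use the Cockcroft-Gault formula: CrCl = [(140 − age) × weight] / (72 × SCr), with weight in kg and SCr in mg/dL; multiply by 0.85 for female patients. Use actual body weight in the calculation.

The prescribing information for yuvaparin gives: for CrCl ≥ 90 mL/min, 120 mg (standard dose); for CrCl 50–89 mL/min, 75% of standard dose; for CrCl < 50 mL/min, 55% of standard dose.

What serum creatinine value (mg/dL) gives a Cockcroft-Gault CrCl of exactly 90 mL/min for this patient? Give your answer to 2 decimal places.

0.64 mg/dL

Standard dose requires CrCl ≥ 90 mL/min.
Set (140 − 90) × 98 × 0.85 / (72 × SCr) = 90
SCr = (140 − 90) × 98 × 0.85 / (72 × 90) = 0.643 mg/dL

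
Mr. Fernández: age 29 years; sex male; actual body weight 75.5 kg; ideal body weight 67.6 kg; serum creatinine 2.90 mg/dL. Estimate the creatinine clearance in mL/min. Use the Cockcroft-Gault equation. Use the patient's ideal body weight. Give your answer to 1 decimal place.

CrCl = (140 − 29) × 67.6 / (72 × 2.9) = 7503.6 / 208.80 ≈ 35.9 mL/min

35.9 mL/min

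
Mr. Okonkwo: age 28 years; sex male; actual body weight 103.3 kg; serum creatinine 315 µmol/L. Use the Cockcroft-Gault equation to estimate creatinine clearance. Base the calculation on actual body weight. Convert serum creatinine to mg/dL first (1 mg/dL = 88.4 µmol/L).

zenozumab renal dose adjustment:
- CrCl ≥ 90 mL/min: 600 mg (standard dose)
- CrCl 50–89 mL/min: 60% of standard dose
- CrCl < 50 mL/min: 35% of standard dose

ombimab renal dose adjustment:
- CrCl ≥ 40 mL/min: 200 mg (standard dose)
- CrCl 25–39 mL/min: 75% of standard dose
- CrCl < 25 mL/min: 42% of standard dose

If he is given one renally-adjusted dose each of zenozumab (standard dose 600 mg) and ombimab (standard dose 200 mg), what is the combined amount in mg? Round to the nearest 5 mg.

410 mg

SCr = 315 / 88.4 = 3.563 mg/dL
CrCl = (140 − 28) × 103.3 / (72 × 3.563) = 11569.6 / 256.54 ≈ 45.1 mL/min
CrCl ≈ 45 mL/min.
zenozumab: < 50 mL/min → 35% of 600 mg = 210 mg.
ombimab: ≥ 40 mL/min → 100% of 200 mg = 200 mg.
Total = 210 + 200 = 410 mg.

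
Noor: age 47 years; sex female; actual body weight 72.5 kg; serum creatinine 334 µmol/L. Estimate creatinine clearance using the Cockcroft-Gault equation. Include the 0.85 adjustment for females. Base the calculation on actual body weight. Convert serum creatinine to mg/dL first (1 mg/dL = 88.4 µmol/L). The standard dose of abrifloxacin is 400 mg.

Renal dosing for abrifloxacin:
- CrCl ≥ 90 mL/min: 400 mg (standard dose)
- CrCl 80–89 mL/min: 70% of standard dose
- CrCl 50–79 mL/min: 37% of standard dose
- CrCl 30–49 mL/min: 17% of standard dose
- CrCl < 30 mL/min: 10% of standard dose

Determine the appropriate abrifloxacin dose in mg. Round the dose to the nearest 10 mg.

SCr = 334 / 88.4 = 3.778 mg/dL
CrCl = (140 − 47) × 72.5 / (72 × 3.778) × 0.85 = 6742.5 / 272.02 × 0.85 ≈ 21.1 mL/min
CrCl ≈ 21 mL/min → bracket < 30 mL/min.
10% of 400 mg = 40 mg

40 mg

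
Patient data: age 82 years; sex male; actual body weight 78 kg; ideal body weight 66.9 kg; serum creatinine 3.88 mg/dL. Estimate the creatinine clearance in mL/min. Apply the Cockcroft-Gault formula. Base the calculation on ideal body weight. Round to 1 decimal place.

CrCl = (140 − 82) × 66.9 / (72 × 3.88) = 3880.2 / 279.36 ≈ 13.9 mL/min

13.9 mL/min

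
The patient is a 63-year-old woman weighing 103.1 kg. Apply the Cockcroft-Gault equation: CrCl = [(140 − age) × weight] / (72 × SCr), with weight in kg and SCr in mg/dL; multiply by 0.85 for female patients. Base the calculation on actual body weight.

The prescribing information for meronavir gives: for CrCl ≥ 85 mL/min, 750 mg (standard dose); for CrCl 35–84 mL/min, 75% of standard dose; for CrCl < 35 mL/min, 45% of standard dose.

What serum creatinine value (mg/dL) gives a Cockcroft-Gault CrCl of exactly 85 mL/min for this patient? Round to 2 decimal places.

1.10 mg/dL

Standard dose requires CrCl ≥ 85 mL/min.
Set (140 − 63) × 103.1 × 0.85 / (72 × SCr) = 85
SCr = (140 − 63) × 103.1 × 0.85 / (72 × 85) = 1.103 mg/dL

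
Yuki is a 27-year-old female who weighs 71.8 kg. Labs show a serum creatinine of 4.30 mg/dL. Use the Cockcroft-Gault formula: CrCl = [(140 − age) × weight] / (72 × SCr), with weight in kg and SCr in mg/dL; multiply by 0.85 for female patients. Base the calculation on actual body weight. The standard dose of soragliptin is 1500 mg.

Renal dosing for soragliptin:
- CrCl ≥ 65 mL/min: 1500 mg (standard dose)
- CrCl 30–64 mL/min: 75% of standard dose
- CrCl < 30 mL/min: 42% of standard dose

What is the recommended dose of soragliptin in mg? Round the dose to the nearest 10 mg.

630 mg

CrCl = (140 − 27) × 71.8 / (72 × 4.3) × 0.85 = 8113.4 / 309.60 × 0.85 ≈ 22.3 mL/min
CrCl ≈ 22 mL/min → bracket < 30 mL/min.
42% of 1500 mg = 630 mg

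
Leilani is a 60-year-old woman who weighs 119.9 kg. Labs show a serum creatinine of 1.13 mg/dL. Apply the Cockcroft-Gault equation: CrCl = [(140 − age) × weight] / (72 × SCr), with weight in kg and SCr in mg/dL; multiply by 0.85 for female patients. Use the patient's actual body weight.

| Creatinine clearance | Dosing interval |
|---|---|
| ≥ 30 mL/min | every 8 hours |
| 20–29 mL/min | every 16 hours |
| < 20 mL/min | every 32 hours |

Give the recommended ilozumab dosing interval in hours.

CrCl = (140 − 60) × 119.9 / (72 × 1.13) × 0.85 = 9592.0 / 81.36 × 0.85 ≈ 100.2 mL/min
CrCl ≈ 100 mL/min → bracket ≥ 30 mL/min → every 8 hours.

every 8 hours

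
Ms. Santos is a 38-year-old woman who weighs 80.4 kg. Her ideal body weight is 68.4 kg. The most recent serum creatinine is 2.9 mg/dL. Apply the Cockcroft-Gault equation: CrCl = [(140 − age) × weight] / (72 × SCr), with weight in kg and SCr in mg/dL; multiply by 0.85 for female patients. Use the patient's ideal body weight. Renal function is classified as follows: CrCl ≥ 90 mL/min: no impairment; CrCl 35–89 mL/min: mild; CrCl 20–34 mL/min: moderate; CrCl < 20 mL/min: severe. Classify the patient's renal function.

moderate

CrCl = (140 − 38) × 68.4 / (72 × 2.9) × 0.85 = 6976.8 / 208.80 × 0.85 ≈ 28.4 mL/min
28 mL/min falls in the 'moderate' range.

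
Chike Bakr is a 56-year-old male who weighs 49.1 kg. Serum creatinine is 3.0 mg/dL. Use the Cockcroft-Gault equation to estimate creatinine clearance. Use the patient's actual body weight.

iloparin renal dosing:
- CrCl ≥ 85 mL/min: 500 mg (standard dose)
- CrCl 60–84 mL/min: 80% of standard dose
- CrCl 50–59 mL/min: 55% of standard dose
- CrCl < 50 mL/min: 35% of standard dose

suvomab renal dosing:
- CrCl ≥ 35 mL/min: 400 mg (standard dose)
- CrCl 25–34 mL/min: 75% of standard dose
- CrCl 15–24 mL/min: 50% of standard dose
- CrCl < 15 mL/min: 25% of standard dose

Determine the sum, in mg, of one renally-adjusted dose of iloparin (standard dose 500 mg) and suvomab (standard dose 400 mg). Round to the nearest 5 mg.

CrCl = (140 − 56) × 49.1 / (72 × 3) = 4124.4 / 216.00 ≈ 19.1 mL/min
CrCl ≈ 19 mL/min.
iloparin: < 50 mL/min → 35% of 500 mg = 175 mg.
suvomab: 15–24 mL/min → 50% of 400 mg = 200 mg.
Total = 175 + 200 = 375 mg.

375 mg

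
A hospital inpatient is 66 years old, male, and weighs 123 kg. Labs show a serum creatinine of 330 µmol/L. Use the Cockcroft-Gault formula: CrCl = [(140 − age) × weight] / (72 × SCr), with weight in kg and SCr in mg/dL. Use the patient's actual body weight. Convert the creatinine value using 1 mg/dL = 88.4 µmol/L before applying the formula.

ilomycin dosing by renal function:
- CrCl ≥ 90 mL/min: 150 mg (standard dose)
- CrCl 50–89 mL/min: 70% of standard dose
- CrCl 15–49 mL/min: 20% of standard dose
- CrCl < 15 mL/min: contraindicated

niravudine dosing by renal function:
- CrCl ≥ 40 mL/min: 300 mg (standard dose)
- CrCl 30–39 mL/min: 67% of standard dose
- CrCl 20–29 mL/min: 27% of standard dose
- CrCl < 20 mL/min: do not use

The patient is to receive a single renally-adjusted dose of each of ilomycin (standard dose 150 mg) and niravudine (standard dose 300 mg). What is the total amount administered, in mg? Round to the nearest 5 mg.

230 mg

SCr = 330 / 88.4 = 3.733 mg/dL
CrCl = (140 − 66) × 123 / (72 × 3.733) = 9102.0 / 268.78 ≈ 33.9 mL/min
CrCl ≈ 34 mL/min.
ilomycin: 15–49 mL/min → 20% of 150 mg = 30 mg.
niravudine: 30–39 mL/min → 67% of 300 mg = 201 mg.
Total = 30 + 201 = 231 mg.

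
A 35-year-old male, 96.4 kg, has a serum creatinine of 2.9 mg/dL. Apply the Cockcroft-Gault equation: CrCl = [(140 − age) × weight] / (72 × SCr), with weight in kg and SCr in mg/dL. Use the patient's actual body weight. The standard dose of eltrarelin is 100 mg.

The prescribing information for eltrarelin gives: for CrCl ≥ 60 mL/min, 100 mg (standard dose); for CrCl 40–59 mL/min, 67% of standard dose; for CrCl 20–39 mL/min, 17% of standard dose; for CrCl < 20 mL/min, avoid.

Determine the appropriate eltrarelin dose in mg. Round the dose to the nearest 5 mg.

65 mg

CrCl = (140 − 35) × 96.4 / (72 × 2.9) = 10122.0 / 208.80 ≈ 48.5 mL/min
CrCl ≈ 48 mL/min → bracket 40–59 mL/min.
67% of 100 mg = 67 mg → 65 mg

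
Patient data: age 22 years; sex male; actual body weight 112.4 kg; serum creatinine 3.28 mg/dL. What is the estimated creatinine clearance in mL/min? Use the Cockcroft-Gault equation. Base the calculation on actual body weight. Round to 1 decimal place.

56.2 mL/min

CrCl = (140 − 22) × 112.4 / (72 × 3.28) = 13263.2 / 236.16 ≈ 56.2 mL/min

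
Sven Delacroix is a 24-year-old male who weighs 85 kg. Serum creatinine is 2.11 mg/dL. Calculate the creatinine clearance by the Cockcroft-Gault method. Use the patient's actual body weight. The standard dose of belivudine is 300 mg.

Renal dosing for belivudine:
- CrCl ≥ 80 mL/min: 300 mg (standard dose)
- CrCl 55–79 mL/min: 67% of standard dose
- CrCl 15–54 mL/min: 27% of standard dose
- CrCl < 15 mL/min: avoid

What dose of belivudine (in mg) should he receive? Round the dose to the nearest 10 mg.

CrCl = (140 − 24) × 85 / (72 × 2.11) = 9860.0 / 151.92 ≈ 64.9 mL/min
CrCl ≈ 65 mL/min → bracket 55–79 mL/min.
67% of 300 mg = 201 mg → 200 mg

200 mg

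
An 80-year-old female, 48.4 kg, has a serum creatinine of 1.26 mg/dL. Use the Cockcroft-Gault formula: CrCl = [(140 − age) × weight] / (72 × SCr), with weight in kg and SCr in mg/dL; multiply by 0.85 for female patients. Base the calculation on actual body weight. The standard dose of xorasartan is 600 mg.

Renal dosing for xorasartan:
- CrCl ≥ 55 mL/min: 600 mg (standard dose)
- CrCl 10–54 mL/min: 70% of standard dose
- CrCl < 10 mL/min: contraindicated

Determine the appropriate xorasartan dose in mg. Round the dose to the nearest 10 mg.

420 mg

CrCl = (140 − 80) × 48.4 / (72 × 1.26) × 0.85 = 2904.0 / 90.72 × 0.85 ≈ 27.2 mL/min
CrCl ≈ 27 mL/min → bracket 10–54 mL/min.
70% of 600 mg = 420 mg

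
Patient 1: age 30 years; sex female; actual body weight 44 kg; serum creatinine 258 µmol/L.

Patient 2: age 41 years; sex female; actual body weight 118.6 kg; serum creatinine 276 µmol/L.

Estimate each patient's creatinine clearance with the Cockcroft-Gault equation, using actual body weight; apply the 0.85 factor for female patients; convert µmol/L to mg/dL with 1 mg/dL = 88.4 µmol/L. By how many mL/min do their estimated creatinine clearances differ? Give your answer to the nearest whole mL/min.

Patient 1: SCr = 258 / 88.4 = 2.919 mg/dL
Patient 1: CrCl = (140 − 30) × 44 / (72 × 2.919) × 0.85 = 4840.0 / 210.17 × 0.85 ≈ 19.6 mL/min
Patient 2: SCr = 276 / 88.4 = 3.122 mg/dL
Patient 2: CrCl = (140 − 41) × 118.6 / (72 × 3.122) × 0.85 = 11741.4 / 224.78 × 0.85 ≈ 44.4 mL/min
|19.6 − 44.4| = 24.8 mL/min

25 mL/min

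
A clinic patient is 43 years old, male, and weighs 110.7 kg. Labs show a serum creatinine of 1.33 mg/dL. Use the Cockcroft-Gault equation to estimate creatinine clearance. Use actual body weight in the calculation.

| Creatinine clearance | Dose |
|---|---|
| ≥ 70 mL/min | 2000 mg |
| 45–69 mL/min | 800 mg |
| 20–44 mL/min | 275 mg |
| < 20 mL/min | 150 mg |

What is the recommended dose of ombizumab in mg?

CrCl = (140 − 43) × 110.7 / (72 × 1.33) = 10737.9 / 95.76 ≈ 112.1 mL/min
CrCl ≈ 112 mL/min → bracket ≥ 70 mL/min.
Dose for this bracket: 2000 mg.

2000 mg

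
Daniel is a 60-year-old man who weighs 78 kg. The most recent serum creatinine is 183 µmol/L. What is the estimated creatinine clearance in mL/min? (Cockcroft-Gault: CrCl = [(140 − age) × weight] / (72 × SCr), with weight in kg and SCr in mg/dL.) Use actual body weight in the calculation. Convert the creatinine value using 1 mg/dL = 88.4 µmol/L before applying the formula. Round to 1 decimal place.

41.9 mL/min

SCr = 183 / 88.4 = 2.07 mg/dL
CrCl = (140 − 60) × 78 / (72 × 2.07) = 6240.0 / 149.04 ≈ 41.9 mL/min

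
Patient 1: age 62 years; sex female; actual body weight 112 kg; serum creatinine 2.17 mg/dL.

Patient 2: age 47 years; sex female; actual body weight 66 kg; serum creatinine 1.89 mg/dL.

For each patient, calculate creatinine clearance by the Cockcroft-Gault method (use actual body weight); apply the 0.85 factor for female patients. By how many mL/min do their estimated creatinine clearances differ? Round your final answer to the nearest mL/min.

Patient 1: CrCl = (140 − 62) × 112 / (72 × 2.17) × 0.85 = 8736.0 / 156.24 × 0.85 ≈ 47.5 mL/min
Patient 2: CrCl = (140 − 47) × 66 / (72 × 1.89) × 0.85 = 6138.0 / 136.08 × 0.85 ≈ 38.3 mL/min
|47.5 − 38.3| = 9.2 mL/min

9 mL/min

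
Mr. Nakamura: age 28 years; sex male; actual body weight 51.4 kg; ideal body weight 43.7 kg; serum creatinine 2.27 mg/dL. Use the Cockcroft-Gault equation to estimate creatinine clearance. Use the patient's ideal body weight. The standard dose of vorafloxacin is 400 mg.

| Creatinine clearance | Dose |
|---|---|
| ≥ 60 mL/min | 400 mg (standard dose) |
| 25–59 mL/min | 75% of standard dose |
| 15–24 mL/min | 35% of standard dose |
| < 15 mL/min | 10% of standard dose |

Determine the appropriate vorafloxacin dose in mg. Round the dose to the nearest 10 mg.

CrCl = (140 − 28) × 43.7 / (72 × 2.27) = 4894.4 / 163.44 ≈ 29.9 mL/min
CrCl ≈ 30 mL/min → bracket 25–59 mL/min.
75% of 400 mg = 300 mg

300 mg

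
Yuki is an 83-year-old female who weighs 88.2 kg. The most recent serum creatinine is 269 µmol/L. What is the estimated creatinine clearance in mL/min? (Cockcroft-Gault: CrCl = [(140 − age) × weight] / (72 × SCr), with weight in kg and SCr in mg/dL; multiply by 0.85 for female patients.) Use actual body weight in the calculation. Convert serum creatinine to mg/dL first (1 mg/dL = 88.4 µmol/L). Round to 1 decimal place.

SCr = 269 / 88.4 = 3.043 mg/dL
CrCl = (140 − 83) × 88.2 / (72 × 3.043) × 0.85 = 5027.4 / 219.10 × 0.85 ≈ 19.5 mL/min

19.5 mL/min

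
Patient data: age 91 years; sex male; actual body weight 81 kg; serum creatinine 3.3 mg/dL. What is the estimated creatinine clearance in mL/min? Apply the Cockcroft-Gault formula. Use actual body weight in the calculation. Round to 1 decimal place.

16.7 mL/min

CrCl = (140 − 91) × 81 / (72 × 3.3) = 3969.0 / 237.60 ≈ 16.7 mL/min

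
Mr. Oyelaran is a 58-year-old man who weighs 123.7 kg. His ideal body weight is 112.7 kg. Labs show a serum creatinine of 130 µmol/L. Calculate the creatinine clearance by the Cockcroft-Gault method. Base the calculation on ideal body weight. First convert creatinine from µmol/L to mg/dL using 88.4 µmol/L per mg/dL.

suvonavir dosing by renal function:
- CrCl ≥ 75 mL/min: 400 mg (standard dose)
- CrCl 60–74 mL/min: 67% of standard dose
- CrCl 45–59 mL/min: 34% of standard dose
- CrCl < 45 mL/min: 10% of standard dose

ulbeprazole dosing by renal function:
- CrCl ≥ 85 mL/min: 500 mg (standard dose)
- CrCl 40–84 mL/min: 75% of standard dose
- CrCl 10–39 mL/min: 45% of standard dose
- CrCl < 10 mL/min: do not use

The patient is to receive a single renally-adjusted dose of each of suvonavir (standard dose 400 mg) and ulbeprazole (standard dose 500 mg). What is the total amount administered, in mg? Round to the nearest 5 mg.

SCr = 130 / 88.4 = 1.471 mg/dL
CrCl = (140 − 58) × 112.7 / (72 × 1.471) = 9241.4 / 105.91 ≈ 87.3 mL/min
CrCl ≈ 87 mL/min.
suvonavir: ≥ 75 mL/min → 100% of 400 mg = 400 mg.
ulbeprazole: ≥ 85 mL/min → 100% of 500 mg = 500 mg.
Total = 400 + 500 = 900 mg.

900 mg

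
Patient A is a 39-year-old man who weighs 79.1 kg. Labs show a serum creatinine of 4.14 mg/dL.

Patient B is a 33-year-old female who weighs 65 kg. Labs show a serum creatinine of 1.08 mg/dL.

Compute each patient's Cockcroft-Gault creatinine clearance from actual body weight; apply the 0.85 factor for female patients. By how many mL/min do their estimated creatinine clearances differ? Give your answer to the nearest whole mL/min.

Patient A: CrCl = (140 − 39) × 79.1 / (72 × 4.14) = 7989.1 / 298.08 ≈ 26.8 mL/min
Patient B: CrCl = (140 − 33) × 65 / (72 × 1.08) × 0.85 = 6955.0 / 77.76 × 0.85 ≈ 76.0 mL/min
|26.8 − 76.0| = 49.2 mL/min

49 mL/min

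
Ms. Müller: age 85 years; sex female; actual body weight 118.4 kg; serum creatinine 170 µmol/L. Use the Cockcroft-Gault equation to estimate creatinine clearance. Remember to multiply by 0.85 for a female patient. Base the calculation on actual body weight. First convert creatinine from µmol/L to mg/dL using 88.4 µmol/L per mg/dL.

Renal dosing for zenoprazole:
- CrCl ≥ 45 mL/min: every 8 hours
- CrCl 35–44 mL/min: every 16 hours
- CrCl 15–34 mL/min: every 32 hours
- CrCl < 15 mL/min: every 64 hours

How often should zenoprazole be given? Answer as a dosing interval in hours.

every 16 hours

SCr = 170 / 88.4 = 1.923 mg/dL
CrCl = (140 − 85) × 118.4 / (72 × 1.923) × 0.85 = 6512.0 / 138.46 × 0.85 ≈ 40.0 mL/min
CrCl ≈ 40 mL/min → bracket 35–44 mL/min → every 16 hours.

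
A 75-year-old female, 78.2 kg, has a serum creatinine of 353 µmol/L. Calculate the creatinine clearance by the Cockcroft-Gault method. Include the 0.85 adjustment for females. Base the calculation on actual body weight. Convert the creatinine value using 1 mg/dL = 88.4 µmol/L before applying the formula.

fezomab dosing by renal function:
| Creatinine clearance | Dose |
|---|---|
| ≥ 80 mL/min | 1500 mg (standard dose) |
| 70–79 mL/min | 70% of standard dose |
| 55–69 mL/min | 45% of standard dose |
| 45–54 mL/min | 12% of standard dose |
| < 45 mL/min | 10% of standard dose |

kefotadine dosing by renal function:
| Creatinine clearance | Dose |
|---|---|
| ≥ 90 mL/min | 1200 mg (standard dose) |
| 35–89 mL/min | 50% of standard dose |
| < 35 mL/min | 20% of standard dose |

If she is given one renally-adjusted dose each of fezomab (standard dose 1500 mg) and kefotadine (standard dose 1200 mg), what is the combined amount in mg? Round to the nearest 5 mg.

390 mg

SCr = 353 / 88.4 = 3.993 mg/dL
CrCl = (140 − 75) × 78.2 / (72 × 3.993) × 0.85 = 5083.0 / 287.50 × 0.85 ≈ 15.0 mL/min
CrCl ≈ 15 mL/min.
fezomab: < 45 mL/min → 10% of 1500 mg = 150 mg.
kefotadine: < 35 mL/min → 20% of 1200 mg = 240 mg.
Total = 150 + 240 = 390 mg.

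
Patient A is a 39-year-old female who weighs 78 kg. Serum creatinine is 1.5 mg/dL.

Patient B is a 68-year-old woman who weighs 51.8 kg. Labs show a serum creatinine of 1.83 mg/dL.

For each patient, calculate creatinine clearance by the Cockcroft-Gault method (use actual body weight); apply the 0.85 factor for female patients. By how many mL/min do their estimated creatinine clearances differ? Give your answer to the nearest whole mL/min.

Patient A: CrCl = (140 − 39) × 78 / (72 × 1.5) × 0.85 = 7878.0 / 108.00 × 0.85 ≈ 62.0 mL/min
Patient B: CrCl = (140 − 68) × 51.8 / (72 × 1.83) × 0.85 = 3729.6 / 131.76 × 0.85 ≈ 24.1 mL/min
|62.0 − 24.1| = 37.9 mL/min

38 mL/min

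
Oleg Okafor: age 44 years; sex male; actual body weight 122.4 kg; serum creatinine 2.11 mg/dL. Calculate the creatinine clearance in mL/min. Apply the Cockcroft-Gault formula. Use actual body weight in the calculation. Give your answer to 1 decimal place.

77.3 mL/min

CrCl = (140 − 44) × 122.4 / (72 × 2.11) = 11750.4 / 151.92 ≈ 77.3 mL/min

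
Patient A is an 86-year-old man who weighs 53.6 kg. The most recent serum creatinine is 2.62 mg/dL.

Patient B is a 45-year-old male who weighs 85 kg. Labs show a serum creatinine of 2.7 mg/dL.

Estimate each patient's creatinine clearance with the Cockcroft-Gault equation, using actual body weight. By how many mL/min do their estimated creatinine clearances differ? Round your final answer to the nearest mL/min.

26 mL/min

Patient A: CrCl = (140 − 86) × 53.6 / (72 × 2.62) = 2894.4 / 188.64 ≈ 15.3 mL/min
Patient B: CrCl = (140 − 45) × 85 / (72 × 2.7) = 8075.0 / 194.40 ≈ 41.5 mL/min
|15.3 − 41.5| = 26.2 mL/min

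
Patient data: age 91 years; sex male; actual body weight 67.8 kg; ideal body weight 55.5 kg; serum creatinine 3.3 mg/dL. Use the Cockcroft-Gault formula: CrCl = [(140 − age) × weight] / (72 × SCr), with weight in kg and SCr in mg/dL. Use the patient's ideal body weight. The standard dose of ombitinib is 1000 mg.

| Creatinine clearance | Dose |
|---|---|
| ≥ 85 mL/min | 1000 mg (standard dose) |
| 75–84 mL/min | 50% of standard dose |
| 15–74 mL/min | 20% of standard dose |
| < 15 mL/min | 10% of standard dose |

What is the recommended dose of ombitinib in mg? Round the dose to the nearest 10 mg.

CrCl = (140 − 91) × 55.5 / (72 × 3.3) = 2719.5 / 237.60 ≈ 11.4 mL/min
CrCl ≈ 11 mL/min → bracket < 15 mL/min.
10% of 1000 mg = 100 mg

100 mg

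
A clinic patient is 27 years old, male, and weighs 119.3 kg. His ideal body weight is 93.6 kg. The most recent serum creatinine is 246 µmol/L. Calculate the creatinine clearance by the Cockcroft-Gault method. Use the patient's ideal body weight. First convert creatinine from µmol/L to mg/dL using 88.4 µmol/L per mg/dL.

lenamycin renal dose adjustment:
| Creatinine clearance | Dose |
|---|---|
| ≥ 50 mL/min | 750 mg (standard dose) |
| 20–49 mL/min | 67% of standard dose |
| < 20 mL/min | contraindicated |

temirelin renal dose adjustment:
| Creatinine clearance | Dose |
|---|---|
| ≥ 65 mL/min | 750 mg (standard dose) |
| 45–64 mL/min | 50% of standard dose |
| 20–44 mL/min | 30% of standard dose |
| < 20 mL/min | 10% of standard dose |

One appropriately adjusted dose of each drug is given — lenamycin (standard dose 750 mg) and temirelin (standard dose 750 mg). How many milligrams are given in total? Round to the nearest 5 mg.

1125 mg

SCr = 246 / 88.4 = 2.783 mg/dL
CrCl = (140 − 27) × 93.6 / (72 × 2.783) = 10576.8 / 200.38 ≈ 52.8 mL/min
CrCl ≈ 53 mL/min.
lenamycin: ≥ 50 mL/min → 100% of 750 mg = 750 mg.
temirelin: 45–64 mL/min → 50% of 750 mg = 375 mg.
Total = 750 + 375 = 1125 mg.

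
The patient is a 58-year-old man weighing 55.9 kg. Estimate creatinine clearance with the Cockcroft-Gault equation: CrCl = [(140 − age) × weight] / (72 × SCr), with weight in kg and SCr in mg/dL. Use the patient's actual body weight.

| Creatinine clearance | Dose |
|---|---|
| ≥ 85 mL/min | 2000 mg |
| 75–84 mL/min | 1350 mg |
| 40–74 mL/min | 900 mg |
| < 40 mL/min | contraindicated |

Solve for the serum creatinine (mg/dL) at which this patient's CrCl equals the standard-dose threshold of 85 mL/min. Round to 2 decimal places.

0.75 mg/dL

Standard dose requires CrCl ≥ 85 mL/min.
Set (140 − 58) × 55.9 / (72 × SCr) = 85
SCr = (140 − 58) × 55.9 / (72 × 85) = 0.749 mg/dL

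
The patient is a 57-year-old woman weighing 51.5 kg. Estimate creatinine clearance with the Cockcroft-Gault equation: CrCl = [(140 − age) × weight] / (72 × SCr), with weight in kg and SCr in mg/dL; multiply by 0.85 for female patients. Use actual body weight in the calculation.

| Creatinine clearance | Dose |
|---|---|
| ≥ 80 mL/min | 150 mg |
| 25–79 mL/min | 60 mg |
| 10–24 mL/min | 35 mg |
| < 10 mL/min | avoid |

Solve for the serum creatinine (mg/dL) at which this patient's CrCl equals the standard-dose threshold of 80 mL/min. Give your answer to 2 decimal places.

0.63 mg/dL

Standard dose requires CrCl ≥ 80 mL/min.
Set (140 − 57) × 51.5 × 0.85 / (72 × SCr) = 80
SCr = (140 − 57) × 51.5 × 0.85 / (72 × 80) = 0.631 mg/dL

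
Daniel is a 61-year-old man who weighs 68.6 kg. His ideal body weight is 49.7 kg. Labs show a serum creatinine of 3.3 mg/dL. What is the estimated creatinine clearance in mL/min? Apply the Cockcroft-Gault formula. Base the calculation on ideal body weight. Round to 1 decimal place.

CrCl = (140 − 61) × 49.7 / (72 × 3.3) = 3926.3 / 237.60 ≈ 16.5 mL/min

16.5 mL/min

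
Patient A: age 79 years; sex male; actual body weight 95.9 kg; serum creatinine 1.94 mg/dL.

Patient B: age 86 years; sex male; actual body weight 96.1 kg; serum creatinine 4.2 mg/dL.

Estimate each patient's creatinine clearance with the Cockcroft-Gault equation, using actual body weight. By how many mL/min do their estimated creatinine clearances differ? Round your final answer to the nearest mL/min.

25 mL/min

Patient A: CrCl = (140 − 79) × 95.9 / (72 × 1.94) = 5849.9 / 139.68 ≈ 41.9 mL/min
Patient B: CrCl = (140 − 86) × 96.1 / (72 × 4.2) = 5189.4 / 302.40 ≈ 17.2 mL/min
|41.9 − 17.2| = 24.7 mL/min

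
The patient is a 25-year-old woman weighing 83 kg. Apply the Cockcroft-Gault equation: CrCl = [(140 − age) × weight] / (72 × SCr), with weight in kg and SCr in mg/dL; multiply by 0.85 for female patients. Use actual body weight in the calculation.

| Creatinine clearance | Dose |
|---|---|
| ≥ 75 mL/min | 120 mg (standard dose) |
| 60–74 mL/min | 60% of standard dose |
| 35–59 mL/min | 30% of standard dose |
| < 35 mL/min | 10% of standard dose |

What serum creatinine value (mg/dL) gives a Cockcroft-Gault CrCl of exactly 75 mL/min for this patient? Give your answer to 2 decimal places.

1.50 mg/dL

Standard dose requires CrCl ≥ 75 mL/min.
Set (140 − 25) × 83 × 0.85 / (72 × SCr) = 75
SCr = (140 − 25) × 83 × 0.85 / (72 × 75) = 1.502 mg/dL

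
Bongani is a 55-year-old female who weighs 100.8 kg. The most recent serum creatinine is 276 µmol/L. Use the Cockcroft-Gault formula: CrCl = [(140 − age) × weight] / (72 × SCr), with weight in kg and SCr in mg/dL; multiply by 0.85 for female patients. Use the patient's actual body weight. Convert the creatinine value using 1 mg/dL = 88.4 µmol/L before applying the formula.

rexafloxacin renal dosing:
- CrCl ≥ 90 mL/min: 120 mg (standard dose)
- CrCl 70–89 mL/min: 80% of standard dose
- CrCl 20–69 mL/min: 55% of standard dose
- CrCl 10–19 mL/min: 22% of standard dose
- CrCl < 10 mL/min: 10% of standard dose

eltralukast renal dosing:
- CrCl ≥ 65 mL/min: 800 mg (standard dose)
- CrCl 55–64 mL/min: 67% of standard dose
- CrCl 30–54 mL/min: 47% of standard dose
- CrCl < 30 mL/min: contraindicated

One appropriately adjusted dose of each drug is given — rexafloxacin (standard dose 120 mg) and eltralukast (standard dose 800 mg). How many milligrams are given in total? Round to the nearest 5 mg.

440 mg

SCr = 276 / 88.4 = 3.122 mg/dL
CrCl = (140 − 55) × 100.8 / (72 × 3.122) × 0.85 = 8568.0 / 224.78 × 0.85 ≈ 32.4 mL/min
CrCl ≈ 32 mL/min.
rexafloxacin: 20–69 mL/min → 55% of 120 mg = 66 mg.
eltralukast: 30–54 mL/min → 47% of 800 mg = 376 mg.
Total = 66 + 376 = 442 mg.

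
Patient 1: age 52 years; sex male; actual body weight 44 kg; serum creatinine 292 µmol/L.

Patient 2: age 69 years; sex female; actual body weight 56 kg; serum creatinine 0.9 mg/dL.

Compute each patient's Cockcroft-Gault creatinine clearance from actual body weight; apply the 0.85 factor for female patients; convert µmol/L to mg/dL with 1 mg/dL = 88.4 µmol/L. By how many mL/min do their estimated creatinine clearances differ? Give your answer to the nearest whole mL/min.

Patient 1: SCr = 292 / 88.4 = 3.303 mg/dL
Patient 1: CrCl = (140 − 52) × 44 / (72 × 3.303) = 3872.0 / 237.82 ≈ 16.3 mL/min
Patient 2: CrCl = (140 − 69) × 56 / (72 × 0.9) × 0.85 = 3976.0 / 64.80 × 0.85 ≈ 52.2 mL/min
|16.3 − 52.2| = 35.9 mL/min

36 mL/min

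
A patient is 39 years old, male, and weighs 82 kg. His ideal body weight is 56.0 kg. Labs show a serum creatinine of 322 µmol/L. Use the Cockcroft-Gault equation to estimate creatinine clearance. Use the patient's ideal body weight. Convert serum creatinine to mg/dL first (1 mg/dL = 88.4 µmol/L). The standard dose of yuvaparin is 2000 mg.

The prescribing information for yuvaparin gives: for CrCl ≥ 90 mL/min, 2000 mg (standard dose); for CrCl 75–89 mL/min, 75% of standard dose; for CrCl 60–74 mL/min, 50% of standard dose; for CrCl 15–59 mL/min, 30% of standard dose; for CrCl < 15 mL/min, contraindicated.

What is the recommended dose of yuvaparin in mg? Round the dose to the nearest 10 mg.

SCr = 322 / 88.4 = 3.643 mg/dL
CrCl = (140 − 39) × 56 / (72 × 3.643) = 5656.0 / 262.30 ≈ 21.6 mL/min
CrCl ≈ 22 mL/min → bracket 15–59 mL/min.
30% of 2000 mg = 600 mg

600 mg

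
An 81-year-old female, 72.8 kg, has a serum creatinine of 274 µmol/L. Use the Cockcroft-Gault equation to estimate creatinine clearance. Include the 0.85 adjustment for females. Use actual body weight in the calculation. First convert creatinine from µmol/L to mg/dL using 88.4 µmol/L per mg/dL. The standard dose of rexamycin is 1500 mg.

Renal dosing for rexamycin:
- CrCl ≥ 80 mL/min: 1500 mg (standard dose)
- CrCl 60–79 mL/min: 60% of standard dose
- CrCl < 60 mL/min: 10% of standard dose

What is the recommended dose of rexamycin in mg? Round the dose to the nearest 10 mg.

150 mg

SCr = 274 / 88.4 = 3.1 mg/dL
CrCl = (140 − 81) × 72.8 / (72 × 3.1) × 0.85 = 4295.2 / 223.20 × 0.85 ≈ 16.4 mL/min
CrCl ≈ 16 mL/min → bracket < 60 mL/min.
10% of 1500 mg = 150 mg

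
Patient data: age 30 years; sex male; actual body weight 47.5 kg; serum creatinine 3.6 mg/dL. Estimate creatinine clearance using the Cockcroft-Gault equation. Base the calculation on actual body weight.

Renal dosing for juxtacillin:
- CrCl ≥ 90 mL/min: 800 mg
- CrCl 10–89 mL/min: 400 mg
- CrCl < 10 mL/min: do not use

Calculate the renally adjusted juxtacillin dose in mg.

CrCl = (140 − 30) × 47.5 / (72 × 3.6) = 5225.0 / 259.20 ≈ 20.2 mL/min
CrCl ≈ 20 mL/min → bracket 10–89 mL/min.
Dose for this bracket: 400 mg.

400 mg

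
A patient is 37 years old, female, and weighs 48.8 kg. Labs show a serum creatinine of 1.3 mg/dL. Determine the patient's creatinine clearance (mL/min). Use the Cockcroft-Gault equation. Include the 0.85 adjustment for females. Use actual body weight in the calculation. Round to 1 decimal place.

CrCl = (140 − 37) × 48.8 / (72 × 1.3) × 0.85 = 5026.4 / 93.60 × 0.85 ≈ 45.6 mL/min

45.6 mL/min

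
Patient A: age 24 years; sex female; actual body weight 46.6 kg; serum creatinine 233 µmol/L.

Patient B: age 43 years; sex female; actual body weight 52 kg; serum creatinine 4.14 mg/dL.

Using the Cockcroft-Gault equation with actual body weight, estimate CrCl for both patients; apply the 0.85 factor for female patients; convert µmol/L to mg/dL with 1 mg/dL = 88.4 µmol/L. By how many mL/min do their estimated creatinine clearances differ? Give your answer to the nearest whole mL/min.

10 mL/min

Patient A: SCr = 233 / 88.4 = 2.636 mg/dL
Patient A: CrCl = (140 − 24) × 46.6 / (72 × 2.636) × 0.85 = 5405.6 / 189.79 × 0.85 ≈ 24.2 mL/min
Patient B: CrCl = (140 − 43) × 52 / (72 × 4.14) × 0.85 = 5044.0 / 298.08 × 0.85 ≈ 14.4 mL/min
|24.2 − 14.4| = 9.8 mL/min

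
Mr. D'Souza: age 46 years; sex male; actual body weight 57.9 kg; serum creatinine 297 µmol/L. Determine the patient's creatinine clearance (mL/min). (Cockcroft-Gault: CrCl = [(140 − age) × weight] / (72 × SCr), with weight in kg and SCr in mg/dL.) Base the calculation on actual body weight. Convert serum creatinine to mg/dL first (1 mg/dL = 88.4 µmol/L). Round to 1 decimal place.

SCr = 297 / 88.4 = 3.36 mg/dL
CrCl = (140 − 46) × 57.9 / (72 × 3.36) = 5442.6 / 241.92 ≈ 22.5 mL/min

22.5 mL/min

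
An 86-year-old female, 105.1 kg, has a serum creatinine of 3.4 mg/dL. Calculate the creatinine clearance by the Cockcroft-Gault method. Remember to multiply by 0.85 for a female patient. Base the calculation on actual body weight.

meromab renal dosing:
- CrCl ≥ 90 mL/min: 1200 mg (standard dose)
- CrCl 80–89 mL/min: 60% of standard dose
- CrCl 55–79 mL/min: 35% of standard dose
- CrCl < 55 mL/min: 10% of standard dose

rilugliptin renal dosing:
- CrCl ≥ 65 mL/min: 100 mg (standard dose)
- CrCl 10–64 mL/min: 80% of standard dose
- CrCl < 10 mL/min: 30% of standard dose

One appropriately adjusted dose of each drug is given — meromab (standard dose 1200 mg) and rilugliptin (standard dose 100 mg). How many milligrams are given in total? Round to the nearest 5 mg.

CrCl = (140 − 86) × 105.1 / (72 × 3.4) × 0.85 = 5675.4 / 244.80 × 0.85 ≈ 19.7 mL/min
CrCl ≈ 20 mL/min.
meromab: < 55 mL/min → 10% of 1200 mg = 120 mg.
rilugliptin: 10–64 mL/min → 80% of 100 mg = 80 mg.
Total = 120 + 80 = 200 mg.

200 mg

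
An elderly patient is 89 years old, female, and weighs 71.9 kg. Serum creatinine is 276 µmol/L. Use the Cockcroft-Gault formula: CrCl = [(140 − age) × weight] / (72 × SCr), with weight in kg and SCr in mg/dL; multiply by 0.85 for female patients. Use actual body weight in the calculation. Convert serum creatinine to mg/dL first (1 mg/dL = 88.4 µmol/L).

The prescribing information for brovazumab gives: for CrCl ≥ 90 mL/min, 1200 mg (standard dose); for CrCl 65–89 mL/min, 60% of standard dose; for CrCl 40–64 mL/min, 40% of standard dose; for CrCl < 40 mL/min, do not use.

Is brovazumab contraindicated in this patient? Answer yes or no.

SCr = 276 / 88.4 = 3.122 mg/dL
CrCl = (140 − 89) × 71.9 / (72 × 3.122) × 0.85 = 3666.9 / 224.78 × 0.85 ≈ 13.9 mL/min
CrCl ≈ 14 mL/min, which is < 40 mL/min.

yes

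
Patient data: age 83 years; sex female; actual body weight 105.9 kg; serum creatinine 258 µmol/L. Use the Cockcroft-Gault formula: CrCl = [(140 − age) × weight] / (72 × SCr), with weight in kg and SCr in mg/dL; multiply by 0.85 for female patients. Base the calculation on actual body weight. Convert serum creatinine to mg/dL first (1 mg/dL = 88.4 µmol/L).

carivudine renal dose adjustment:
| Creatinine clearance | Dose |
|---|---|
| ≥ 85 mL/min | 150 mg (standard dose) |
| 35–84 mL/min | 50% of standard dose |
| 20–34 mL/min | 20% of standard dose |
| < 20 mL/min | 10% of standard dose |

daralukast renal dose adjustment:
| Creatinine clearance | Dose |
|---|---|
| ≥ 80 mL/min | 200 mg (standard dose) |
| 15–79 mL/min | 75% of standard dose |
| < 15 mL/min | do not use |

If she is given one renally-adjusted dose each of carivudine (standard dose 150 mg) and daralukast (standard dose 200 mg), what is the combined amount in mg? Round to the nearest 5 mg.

180 mg

SCr = 258 / 88.4 = 2.919 mg/dL
CrCl = (140 − 83) × 105.9 / (72 × 2.919) × 0.85 = 6036.3 / 210.17 × 0.85 ≈ 24.4 mL/min
CrCl ≈ 24 mL/min.
carivudine: 20–34 mL/min → 20% of 150 mg = 30 mg.
daralukast: 15–79 mL/min → 75% of 200 mg = 150 mg.
Total = 30 + 150 = 180 mg.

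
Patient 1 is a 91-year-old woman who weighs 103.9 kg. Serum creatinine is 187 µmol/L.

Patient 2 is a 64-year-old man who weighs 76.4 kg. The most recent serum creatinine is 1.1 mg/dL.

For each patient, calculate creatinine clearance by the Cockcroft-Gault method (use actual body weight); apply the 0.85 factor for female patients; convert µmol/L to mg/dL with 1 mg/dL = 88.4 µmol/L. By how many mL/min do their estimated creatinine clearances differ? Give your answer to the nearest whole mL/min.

45 mL/min

Patient 1: SCr = 187 / 88.4 = 2.115 mg/dL
Patient 1: CrCl = (140 − 91) × 103.9 / (72 × 2.115) × 0.85 = 5091.1 / 152.28 × 0.85 ≈ 28.4 mL/min
Patient 2: CrCl = (140 − 64) × 76.4 / (72 × 1.1) = 5806.4 / 79.20 ≈ 73.3 mL/min
|28.4 − 73.3| = 44.9 mL/min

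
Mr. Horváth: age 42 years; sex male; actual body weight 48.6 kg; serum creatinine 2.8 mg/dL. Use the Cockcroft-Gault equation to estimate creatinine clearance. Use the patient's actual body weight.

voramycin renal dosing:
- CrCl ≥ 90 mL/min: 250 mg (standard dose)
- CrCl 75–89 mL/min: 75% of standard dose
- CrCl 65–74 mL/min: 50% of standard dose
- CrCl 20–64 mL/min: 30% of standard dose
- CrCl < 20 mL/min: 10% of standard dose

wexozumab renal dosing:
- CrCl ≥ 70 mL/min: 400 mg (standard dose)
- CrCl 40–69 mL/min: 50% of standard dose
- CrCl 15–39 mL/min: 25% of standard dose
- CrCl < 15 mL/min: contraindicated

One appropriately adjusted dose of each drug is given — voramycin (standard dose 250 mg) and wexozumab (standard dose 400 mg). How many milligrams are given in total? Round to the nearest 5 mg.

175 mg

CrCl = (140 − 42) × 48.6 / (72 × 2.8) = 4762.8 / 201.60 ≈ 23.6 mL/min
CrCl ≈ 24 mL/min.
voramycin: 20–64 mL/min → 30% of 250 mg = 75 mg.
wexozumab: 15–39 mL/min → 25% of 400 mg = 100 mg.
Total = 75 + 100 = 175 mg.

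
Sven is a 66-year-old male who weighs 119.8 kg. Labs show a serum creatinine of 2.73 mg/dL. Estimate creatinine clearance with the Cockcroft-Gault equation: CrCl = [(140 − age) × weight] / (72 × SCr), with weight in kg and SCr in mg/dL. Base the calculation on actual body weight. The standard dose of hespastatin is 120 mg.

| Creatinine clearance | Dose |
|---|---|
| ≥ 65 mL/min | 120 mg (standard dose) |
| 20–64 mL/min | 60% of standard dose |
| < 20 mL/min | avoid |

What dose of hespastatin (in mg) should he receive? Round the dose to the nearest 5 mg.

CrCl = (140 − 66) × 119.8 / (72 × 2.73) = 8865.2 / 196.56 ≈ 45.1 mL/min
CrCl ≈ 45 mL/min → bracket 20–64 mL/min.
60% of 120 mg = 72 mg → 70 mg

70 mg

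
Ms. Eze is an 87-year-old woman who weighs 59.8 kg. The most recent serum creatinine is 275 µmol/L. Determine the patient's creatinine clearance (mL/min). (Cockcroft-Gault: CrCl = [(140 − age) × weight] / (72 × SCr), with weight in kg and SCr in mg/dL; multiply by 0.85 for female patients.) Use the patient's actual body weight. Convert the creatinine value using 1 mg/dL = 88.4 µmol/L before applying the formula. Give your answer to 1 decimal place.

12.0 mL/min

SCr = 275 / 88.4 = 3.111 mg/dL
CrCl = (140 − 87) × 59.8 / (72 × 3.111) × 0.85 = 3169.4 / 223.99 × 0.85 ≈ 12.0 mL/min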